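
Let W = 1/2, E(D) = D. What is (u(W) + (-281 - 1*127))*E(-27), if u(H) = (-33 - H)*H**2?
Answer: 89937/8 ≈ 11242.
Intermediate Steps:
W = 1/2 ≈ 0.50000
u(H) = H**2*(-33 - H)
(u(W) + (-281 - 1*127))*E(-27) = ((1/2)**2*(-33 - 1*1/2) + (-281 - 1*127))*(-27) = ((-33 - 1/2)/4 + (-281 - 127))*(-27) = ((1/4)*(-67/2) - 408)*(-27) = (-67/8 - 408)*(-27) = -3331/8*(-27) = 89937/8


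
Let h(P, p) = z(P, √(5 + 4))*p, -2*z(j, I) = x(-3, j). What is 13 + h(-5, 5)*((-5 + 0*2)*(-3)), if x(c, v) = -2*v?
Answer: -362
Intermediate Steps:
z(j, I) = j (z(j, I) = -(-1)*j = j)
h(P, p) = P*p
13 + h(-5, 5)*((-5 + 0*2)*(-3)) = 13 + (-5*5)*((-5 + 0*2)*(-3)) = 13 - 25*(-5 + 0)*(-3) = 13 - (-125)*(-3) = 13 - 25*15 = 13 - 375 = -362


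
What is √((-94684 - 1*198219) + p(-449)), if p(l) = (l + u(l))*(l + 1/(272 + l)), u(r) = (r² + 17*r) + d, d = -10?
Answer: I*√303471969241/59 ≈ 9337.0*I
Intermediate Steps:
u(r) = -10 + r² + 17*r (u(r) = (r² + 17*r) - 10 = -10 + r² + 17*r)
p(l) = (l + 1/(272 + l))*(-10 + l² + 18*l) (p(l) = (l + (-10 + l² + 17*l))*(l + 1/(272 + l)) = (-10 + l² + 18*l)*(l + 1/(272 + l)) = (l + 1/(272 + l))*(-10 + l² + 18*l))
√((-94684 - 1*198219) + p(-449)) = √((-94684 - 1*198219) + (-10 + (-449)⁴ - 2702*(-449) + 290*(-449)³ + 4887*(-449)²)/(272 - 449)) = √((-94684 - 198219) + (-10 + 40642963201 + 1213198 + 290*(-90518849) + 4887*201601)/(-177)) = √(-292903 - (-10 + 40642963201 + 1213198 - 26250466210 + 985224087)/177) = √(-292903 - 1/177*15378934266) = √(-292903 - 5126311422/59) = √(-5143592699/59) = I*√303471969241/59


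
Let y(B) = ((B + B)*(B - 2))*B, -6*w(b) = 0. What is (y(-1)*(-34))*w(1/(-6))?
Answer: 0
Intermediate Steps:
w(b) = 0 (w(b) = -⅙*0 = 0)
y(B) = 2*B²*(-2 + B) (y(B) = ((2*B)*(-2 + B))*B = (2*B*(-2 + B))*B = 2*B²*(-2 + B))
(y(-1)*(-34))*w(1/(-6)) = ((2*(-1)²*(-2 - 1))*(-34))*0 = ((2*1*(-3))*(-34))*0 = -6*(-34)*0 = 204*0 = 0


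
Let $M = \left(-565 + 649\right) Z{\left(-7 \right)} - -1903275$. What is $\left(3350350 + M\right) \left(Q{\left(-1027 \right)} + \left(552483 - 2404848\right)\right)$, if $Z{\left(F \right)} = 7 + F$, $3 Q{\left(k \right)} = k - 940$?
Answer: $- \frac{29205227099750}{3} \approx -9.7351 \cdot 10^{12}$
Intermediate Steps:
$Q{\left(k \right)} = - \frac{940}{3} + \frac{k}{3}$ ($Q{\left(k \right)} = \frac{k - 940}{3} = \frac{-940 + k}{3} = - \frac{940}{3} + \frac{k}{3}$)
$M = 1903275$ ($M = \left(-565 + 649\right) \left(7 - 7\right) - -1903275 = 84 \cdot 0 + 1903275 = 0 + 1903275 = 1903275$)
$\left(3350350 + M\right) \left(Q{\left(-1027 \right)} + \left(552483 - 2404848\right)\right) = \left(3350350 + 1903275\right) \left(\left(- \frac{940}{3} + \frac{1}{3} \left(-1027\right)\right) + \left(552483 - 2404848\right)\right) = 5253625 \left(\left(- \frac{940}{3} - \frac{1027}{3}\right) - 1852365\right) = 5253625 \left(- \frac{1967}{3} - 1852365\right) = 5253625 \left(- \frac{5559062}{3}\right) = - \frac{29205227099750}{3}$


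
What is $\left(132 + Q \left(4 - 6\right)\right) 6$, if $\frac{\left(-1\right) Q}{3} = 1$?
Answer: $828$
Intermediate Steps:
$Q = -3$ ($Q = \left(-3\right) 1 = -3$)
$\left(132 + Q \left(4 - 6\right)\right) 6 = \left(132 - 3 \left(4 - 6\right)\right) 6 = \left(132 - -6\right) 6 = \left(132 + 6\right) 6 = 138 \cdot 6 = 828$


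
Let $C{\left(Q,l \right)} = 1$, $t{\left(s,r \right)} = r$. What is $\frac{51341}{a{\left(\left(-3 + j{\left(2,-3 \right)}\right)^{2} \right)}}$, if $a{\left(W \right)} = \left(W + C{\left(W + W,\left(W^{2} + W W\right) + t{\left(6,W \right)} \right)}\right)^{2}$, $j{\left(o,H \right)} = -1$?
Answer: $\frac{51341}{289} \approx 177.65$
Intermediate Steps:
$a{\left(W \right)} = \left(1 + W\right)^{2}$ ($a{\left(W \right)} = \left(W + 1\right)^{2} = \left(1 + W\right)^{2}$)
$\frac{51341}{a{\left(\left(-3 + j{\left(2,-3 \right)}\right)^{2} \right)}} = \frac{51341}{\left(1 + \left(-3 - 1\right)^{2}\right)^{2}} = \frac{51341}{\left(1 + \left(-4\right)^{2}\right)^{2}} = \frac{51341}{\left(1 + 16\right)^{2}} = \frac{51341}{17^{2}} = \frac{51341}{289}$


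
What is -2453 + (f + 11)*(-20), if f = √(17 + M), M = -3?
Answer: -2673 - 20*√14 ≈ -2747.8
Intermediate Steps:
f = √14 (f = √(17 - 3) = √14 ≈ 3.7417)
-2453 + (f + 11)*(-20) = -2453 + (√14 + 11)*(-20) = -2453 + (11 + √14)*(-20) = -2453 + (-220 - 20*√14) = -2673 - 20*√14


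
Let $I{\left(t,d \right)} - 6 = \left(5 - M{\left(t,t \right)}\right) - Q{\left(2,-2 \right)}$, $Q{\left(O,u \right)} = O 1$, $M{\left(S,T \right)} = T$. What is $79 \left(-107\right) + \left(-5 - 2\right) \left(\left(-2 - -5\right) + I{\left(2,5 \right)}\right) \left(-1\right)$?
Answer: $-8383$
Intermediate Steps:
$Q{\left(O,u \right)} = O$
$I{\left(t,d \right)} = 9 - t$ ($I{\left(t,d \right)} = 6 - \left(-3 + t\right) = 9 - t$)
$79 \left(-107\right) + \left(-5 - 2\right) \left(\left(-2 - -5\right) + I{\left(2,5 \right)}\right) \left(-1\right) = 79 \left(-107\right) + \left(-5 - 2\right) \left(\left(-2 - -5\right) + \left(9 - 2\right)\right) \left(-1\right) = -8453 + - 7 \left(\left(-2 + 5\right) + \left(9 - 2\right)\right) \left(-1\right) = -8453 + - 7 \left(3 + 7\right) \left(-1\right) = -8453 + \left(-7\right) 10 \left(-1\right) = -8453 - -70 = -8453 + 70 = -8383$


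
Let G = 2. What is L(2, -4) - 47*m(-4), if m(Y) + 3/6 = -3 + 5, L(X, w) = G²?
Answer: -133/2 ≈ -66.500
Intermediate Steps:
L(X, w) = 4 (L(X, w) = 2² = 4)
m(Y) = 3/2 (m(Y) = -½ + (-3 + 5) = -½ + 2 = 3/2)
L(2, -4) - 47*m(-4) = 4 - 47*3/2 = 4 - 141/2 = -133/2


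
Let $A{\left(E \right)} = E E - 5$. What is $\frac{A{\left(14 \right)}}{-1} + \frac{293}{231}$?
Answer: $- \frac{43828}{231} \approx -189.73$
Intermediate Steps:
$A{\left(E \right)} = -5 + E^{2}$ ($A{\left(E \right)} = E^{2} - 5 = -5 + E^{2}$)
$\frac{A{\left(14 \right)}}{-1} + \frac{293}{231} = \frac{-5 + 14^{2}}{-1} + \frac{293}{231} = \left(-5 + 196\right) \left(-1\right) + 293 \cdot \frac{1}{231} = 191 \left(-1\right) + \frac{293}{231} = -191 + \frac{293}{231} = - \frac{43828}{231}$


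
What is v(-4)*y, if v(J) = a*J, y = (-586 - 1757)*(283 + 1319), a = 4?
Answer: 60055776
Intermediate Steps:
y = -3753486 (y = -2343*1602 = -3753486)
v(J) = 4*J
v(-4)*y = (4*(-4))*(-3753486) = -16*(-3753486) = 60055776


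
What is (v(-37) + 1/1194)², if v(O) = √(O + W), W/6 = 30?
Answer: 203865949/1425636 + √143/597 ≈ 143.02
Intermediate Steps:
W = 180 (W = 6*30 = 180)
v(O) = √(180 + O) (v(O) = √(O + 180) = √(180 + O))
(v(-37) + 1/1194)² = (√(180 - 37) + 1/1194)² = (√143 + 1/1194)² = (1/1194 + √143)²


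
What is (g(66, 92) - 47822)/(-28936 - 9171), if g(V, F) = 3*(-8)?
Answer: 47846/38107 ≈ 1.2556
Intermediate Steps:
g(V, F) = -24
(g(66, 92) - 47822)/(-28936 - 9171) = (-24 - 47822)/(-28936 - 9171) = -47846/(-38107) = -47846*(-1/38107) = 47846/38107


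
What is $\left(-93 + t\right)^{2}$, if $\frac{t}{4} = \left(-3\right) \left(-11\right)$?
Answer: $1521$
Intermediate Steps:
$t = 132$ ($t = 4 \left(\left(-3\right) \left(-11\right)\right) = 4 \cdot 33 = 132$)
$\left(-93 + t\right)^{2} = \left(-93 + 132\right)^{2} = 39^{2} = 1521$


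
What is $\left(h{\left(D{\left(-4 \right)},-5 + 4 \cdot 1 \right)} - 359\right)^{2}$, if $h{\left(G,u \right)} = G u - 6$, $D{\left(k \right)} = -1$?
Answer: $132496$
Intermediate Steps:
$h{\left(G,u \right)} = -6 + G u$
$\left(h{\left(D{\left(-4 \right)},-5 + 4 \cdot 1 \right)} - 359\right)^{2} = \left(\left(-6 - \left(-5 + 4 \cdot 1\right)\right) - 359\right)^{2} = \left(\left(-6 - \left(-5 + 4\right)\right) - 359\right)^{2} = \left(\left(-6 - -1\right) - 359\right)^{2} = \left(\left(-6 + 1\right) - 359\right)^{2} = \left(-5 - 359\right)^{2} = \left(-364\right)^{2} = 132496$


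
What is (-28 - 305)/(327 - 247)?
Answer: -333/80 ≈ -4.1625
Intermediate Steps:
(-28 - 305)/(327 - 247) = -333/80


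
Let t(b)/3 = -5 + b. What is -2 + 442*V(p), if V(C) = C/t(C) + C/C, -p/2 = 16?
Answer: 62984/111 ≈ 567.42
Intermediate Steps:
t(b) = -15 + 3*b (t(b) = 3*(-5 + b) = -15 + 3*b)
p = -32 (p = -2*16 = -32)
V(C) = 1 + C/(-15 + 3*C) (V(C) = C/(-15 + 3*C) + C/C = C/(-15 + 3*C) + 1 = 1 + C/(-15 + 3*C))
-2 + 442*V(p) = -2 + 442*((-15 + 4*(-32))/(3*(-5 - 32))) = -2 + 442*((⅓)*(-15 - 128)/(-37)) = -2 + 442*((⅓)*(-1/37)*(-143)) = -2 + 442*(143/111) = -2 + 63206/111 = 62984/111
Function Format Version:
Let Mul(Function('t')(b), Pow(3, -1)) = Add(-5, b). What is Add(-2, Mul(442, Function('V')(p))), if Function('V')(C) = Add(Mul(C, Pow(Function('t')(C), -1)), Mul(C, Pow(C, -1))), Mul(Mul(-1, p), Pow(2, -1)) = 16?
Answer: Rational(62984, 111) ≈ 567.42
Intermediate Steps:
Function('t')(b) = Add(-15, Mul(3, b)) (Function('t')(b) = Mul(3, Add(-5, b)) = Add(-15, Mul(3, b)))
p = -32 (p = Mul(-2, 16) = -32)
Function('V')(C) = Add(1, Mul(C, Pow(Add(-15, Mul(3, C)), -1))) (Function('V')(C) = Add(Mul(C, Pow(Add(-15, Mul(3, C)), -1)), Mul(C, Pow(C, -1))) = Add(Mul(C, Pow(Add(-15, Mul(3, C)), -1)), 1) = Add(1, Mul(C, Pow(Add(-15, Mul(3, C)), -1))))
Add(-2, Mul(442, Function('V')(p))) = Add(-2, Mul(442, Mul(Rational(1, 3), Pow(Add(-5, -32), -1), Add(-15, Mul(4, -32))))) = Add(-2, Mul(442, Mul(Rational(1, 3), Pow(-37, -1), Add(-15, -128)))) = Add(-2, Mul(442, Mul(Rational(1, 3), Rational(-1, 37), -143))) = Add(-2, Mul(442, Rational(143, 111))) = Add(-2, Rational(63206, 111)) = Rational(62984, 111)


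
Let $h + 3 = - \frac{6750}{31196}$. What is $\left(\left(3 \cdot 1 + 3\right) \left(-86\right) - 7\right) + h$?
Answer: $- \frac{8207923}{15598} \approx -526.22$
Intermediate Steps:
$h = - \frac{50169}{15598}$ ($h = -3 - \frac{6750}{31196} = -3 - \frac{3375}{15598} = - \frac{50169}{15598} \approx -3.2164$)
$\left(\left(3 \cdot 1 + 3\right) \left(-86\right) - 7\right) + h = \left(\left(3 \cdot 1 + 3\right) \left(-86\right) - 7\right) - \frac{50169}{15598} = \left(\left(3 + 3\right) \left(-86\right) - 7\right) - \frac{50169}{15598} = \left(6 \left(-86\right) - 7\right) - \frac{50169}{15598} = \left(-516 - 7\right) - \frac{50169}{15598} = -523 - \frac{50169}{15598} = - \frac{8207923}{15598}$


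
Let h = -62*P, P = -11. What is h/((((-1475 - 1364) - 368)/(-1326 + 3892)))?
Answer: -1750012/3207 ≈ -545.69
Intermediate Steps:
h = 682 (h = -62*(-11) = 682)
h/((((-1475 - 1364) - 368)/(-1326 + 3892))) = 682/((((-1475 - 1364) - 368)/(-1326 + 3892))) = 682/(((-2839 - 368)/2566)) = 682/((-3207*1/2566)) = 682/(-3207/2566) = 682*(-2566/3207) = -1750012/3207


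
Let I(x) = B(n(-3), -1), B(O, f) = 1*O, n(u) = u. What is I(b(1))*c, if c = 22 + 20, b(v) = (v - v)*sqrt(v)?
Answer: -126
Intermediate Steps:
B(O, f) = O
b(v) = 0 (b(v) = 0*sqrt(v) = 0)
I(x) = -3
c = 42
I(b(1))*c = -3*42 = -126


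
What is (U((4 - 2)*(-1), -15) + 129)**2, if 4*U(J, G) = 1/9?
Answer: 21576025/1296 ≈ 16648.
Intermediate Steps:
U(J, G) = 1/36 (U(J, G) = (1/4)/9 = (1/4)*(1/9) = 1/36)
(U((4 - 2)*(-1), -15) + 129)**2 = (1/36 + 129)**2 = (4645/36)**2 = 21576025/1296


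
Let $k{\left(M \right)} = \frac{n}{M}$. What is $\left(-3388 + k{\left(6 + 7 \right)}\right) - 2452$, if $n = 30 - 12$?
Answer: $- \frac{75902}{13} \approx -5838.6$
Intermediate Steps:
$n = 18$ ($n = 30 - 12 = 18$)
$k{\left(M \right)} = \frac{18}{M}$
$\left(-3388 + k{\left(6 + 7 \right)}\right) - 2452 = \left(-3388 + \frac{18}{6 + 7}\right) - 2452 = \left(-3388 + \frac{18}{13}\right) - 2452 = - \frac{44026}{13} - 2452 = - \frac{75902}{13}$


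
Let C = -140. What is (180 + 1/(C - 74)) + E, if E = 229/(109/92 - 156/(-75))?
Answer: 401952971/1606926 ≈ 250.14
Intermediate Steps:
E = 526700/7509 (E = 229/(109*(1/92) - 156*(-1/75)) = 229/(109/92 + 52/25) = 229/(7509/2300) = 229*(2300/7509) = 526700/7509 ≈ 70.142)
(180 + 1/(C - 74)) + E = (180 + 1/(-140 - 74)) + 526700/7509 = (180 + 1/(-214)) + 526700/7509 = (180 - 1/214) + 526700/7509 = 38519/214 + 526700/7509 = 401952971/1606926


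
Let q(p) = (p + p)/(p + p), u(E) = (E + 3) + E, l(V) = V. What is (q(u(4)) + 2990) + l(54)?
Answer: 3045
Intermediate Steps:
u(E) = 3 + 2*E (u(E) = (3 + E) + E = 3 + 2*E)
q(p) = 1 (q(p) = (2*p)/((2*p)) = (2*p)*(1/(2*p)) = 1)
(q(u(4)) + 2990) + l(54) = (1 + 2990) + 54 = 2991 + 54 = 3045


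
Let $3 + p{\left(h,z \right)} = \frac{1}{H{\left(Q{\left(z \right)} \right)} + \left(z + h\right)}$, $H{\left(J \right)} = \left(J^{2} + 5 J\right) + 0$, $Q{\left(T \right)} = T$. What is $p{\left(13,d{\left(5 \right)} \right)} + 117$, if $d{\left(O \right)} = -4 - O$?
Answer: $\frac{4561}{40} \approx 114.03$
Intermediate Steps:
$H{\left(J \right)} = J^{2} + 5 J$
$p{\left(h,z \right)} = -3 + \frac{1}{h + z + z \left(5 + z\right)}$ ($p{\left(h,z \right)} = -3 + \frac{1}{z \left(5 + z\right) + \left(z + h\right)} = -3 + \frac{1}{z \left(5 + z\right) + \left(h + z\right)} = -3 + \frac{1}{h + z + z \left(5 + z\right)}$)
$p{\left(13,d{\left(5 \right)} \right)} + 117 = \frac{1 - 18 \left(-4 - 5\right) - 39 - 3 \left(-4 - 5\right)^{2}}{13 + \left(-4 - 5\right)^{2} + 6 \left(-4 - 5\right)} + 117 = \frac{1 - -162 - 39 - 3 \left(-9\right)^{2}}{13 + \left(-9\right)^{2} + 6 \left(-9\right)} + 117 = \frac{1 + 162 - 39 - 243}{13 + 81 - 54} + 117 = \frac{1 + 162 - 39 - 243}{40} + 117 = \frac{1}{40} \left(-119\right) + 117 = - \frac{119}{40} + 117 = \frac{4561}{40}$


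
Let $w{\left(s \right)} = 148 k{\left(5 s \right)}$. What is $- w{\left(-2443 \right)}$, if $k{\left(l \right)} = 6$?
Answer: $-888$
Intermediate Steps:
$w{\left(s \right)} = 888$ ($w{\left(s \right)} = 148 \cdot 6 = 888$)
$- w{\left(-2443 \right)} = \left(-1\right) 888 = -888$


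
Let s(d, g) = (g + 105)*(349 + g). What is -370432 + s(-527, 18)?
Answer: -325291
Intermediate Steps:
s(d, g) = (105 + g)*(349 + g)
-370432 + s(-527, 18) = -370432 + (36645 + 18² + 454*18) = -370432 + (36645 + 324 + 8172) = -370432 + 45141 = -325291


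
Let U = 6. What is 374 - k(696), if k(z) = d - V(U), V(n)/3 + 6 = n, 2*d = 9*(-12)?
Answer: 428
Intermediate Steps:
d = -54 (d = (9*(-12))/2 = (½)*(-108) = -54)
V(n) = -18 + 3*n
k(z) = -54 (k(z) = -54 - (-18 + 3*6) = -54 - (-18 + 18) = -54 - 1*0 = -54 + 0 = -54)
374 - k(696) = 374 - 1*(-54) = 374 + 54 = 428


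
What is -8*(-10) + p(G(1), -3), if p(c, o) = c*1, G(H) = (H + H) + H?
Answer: 83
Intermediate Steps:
G(H) = 3*H (G(H) = 2*H + H = 3*H)
p(c, o) = c
-8*(-10) + p(G(1), -3) = -8*(-10) + 3*1 = 80 + 3 = 83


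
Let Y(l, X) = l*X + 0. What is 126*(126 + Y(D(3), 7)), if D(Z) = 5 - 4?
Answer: 16758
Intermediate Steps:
D(Z) = 1
Y(l, X) = X*l (Y(l, X) = X*l + 0 = X*l)
126*(126 + Y(D(3), 7)) = 126*(126 + 7*1) = 126*(126 + 7) = 126*133 = 16758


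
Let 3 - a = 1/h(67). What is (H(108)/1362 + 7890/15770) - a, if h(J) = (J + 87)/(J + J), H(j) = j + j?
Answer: -40546181/27564383 ≈ -1.4710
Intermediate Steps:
H(j) = 2*j
h(J) = (87 + J)/(2*J) (h(J) = (87 + J)/((2*J)) = (87 + J)*(1/(2*J)) = (87 + J)/(2*J))
a = 164/77 (a = 3 - 1/((½)*(87 + 67)/67) = 3 - 1/((½)*(1/67)*154) = 3 - 1/77/67 = 3 - 1*67/77 = 3 - 67/77 = 164/77 ≈ 2.1299)
(H(108)/1362 + 7890/15770) - a = ((2*108)/1362 + 7890/15770) - 1*164/77 = (216*(1/1362) + 7890*(1/15770)) - 164/77 = (36/227 + 789/1577) - 164/77 = 235875/357979 - 164/77 = -40546181/27564383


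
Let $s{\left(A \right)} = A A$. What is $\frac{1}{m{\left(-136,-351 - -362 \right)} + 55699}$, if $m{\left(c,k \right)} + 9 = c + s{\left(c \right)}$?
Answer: $\frac{1}{74050} \approx 1.3504 \cdot 10^{-5}$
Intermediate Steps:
$s{\left(A \right)} = A^{2}$
$m{\left(c,k \right)} = -9 + c + c^{2}$ ($m{\left(c,k \right)} = -9 + \left(c + c^{2}\right) = -9 + c + c^{2}$)
$\frac{1}{m{\left(-136,-351 - -362 \right)} + 55699} = \frac{1}{\left(-9 - 136 + \left(-136\right)^{2}\right) + 55699} = \frac{1}{\left(-9 - 136 + 18496\right) + 55699} = \frac{1}{18351 + 55699} = \frac{1}{74050}$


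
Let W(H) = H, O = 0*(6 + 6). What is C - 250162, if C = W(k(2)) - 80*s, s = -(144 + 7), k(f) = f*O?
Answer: -238082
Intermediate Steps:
O = 0 (O = 0*12 = 0)
k(f) = 0 (k(f) = f*0 = 0)
s = -151 (s = -1*151 = -151)
C = 12080 (C = 0 - 80*(-151) = 0 + 12080 = 12080)
C - 250162 = 12080 - 250162 = -238082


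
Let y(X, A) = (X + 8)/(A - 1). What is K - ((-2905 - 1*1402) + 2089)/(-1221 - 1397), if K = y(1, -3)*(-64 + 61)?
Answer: 30907/5236 ≈ 5.9028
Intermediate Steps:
y(X, A) = (8 + X)/(-1 + A)
K = 27/4 (K = ((8 + 1)/(-1 - 3))*(-64 + 61) = (9/(-4))*(-3) = -1/4*9*(-3) = -9/4*(-3) = 27/4 ≈ 6.7500)
K - ((-2905 - 1*1402) + 2089)/(-1221 - 1397) = 27/4 - ((-2905 - 1*1402) + 2089)/(-1221 - 1397) = 27/4 - ((-2905 - 1402) + 2089)/(-2618) = 27/4 - (-4307 + 2089)*(-1)/2618 = 27/4 - (-2218)*(-1)/2618 = 27/4 - 1*1109/1309 = 27/4 - 1109/1309 = 30907/5236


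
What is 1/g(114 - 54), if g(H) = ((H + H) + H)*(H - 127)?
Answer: -1/12060 ≈ -8.2919e-5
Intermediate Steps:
g(H) = 3*H*(-127 + H) (g(H) = (2*H + H)*(-127 + H) = (3*H)*(-127 + H) = 3*H*(-127 + H))
1/g(114 - 54) = 1/(3*(114 - 54)*(-127 + (114 - 54))) = 1/(3*60*(-127 + 60)) = 1/(3*60*(-67)) = 1/(-12060) = -1/12060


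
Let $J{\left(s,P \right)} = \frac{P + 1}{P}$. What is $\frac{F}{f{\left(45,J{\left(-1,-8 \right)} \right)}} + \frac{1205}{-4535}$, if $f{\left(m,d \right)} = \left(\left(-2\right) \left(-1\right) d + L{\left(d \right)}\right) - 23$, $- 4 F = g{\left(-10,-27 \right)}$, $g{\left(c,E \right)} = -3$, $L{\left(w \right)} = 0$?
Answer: $- \frac{23206}{77095} \approx -0.30101$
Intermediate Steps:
$J{\left(s,P \right)} = \frac{1 + P}{P}$
$F = \frac{3}{4}$ ($F = \left(- \frac{1}{4}\right) \left(-3\right) = \frac{3}{4} \approx 0.75$)
$f{\left(m,d \right)} = -23 + 2 d$ ($f{\left(m,d \right)} = \left(\left(-2\right) \left(-1\right) d + 0\right) - 23 = \left(2 d + 0\right) - 23 = 2 d - 23 = -23 + 2 d$)
$\frac{F}{f{\left(45,J{\left(-1,-8 \right)} \right)}} + \frac{1205}{-4535} = \frac{3}{4 \left(-23 + 2 \frac{1 - 8}{-8}\right)} + \frac{1205}{-4535} = \frac{3}{4 \left(-23 + 2 \left(\left(- \frac{1}{8}\right) \left(-7\right)\right)\right)} + 1205 \left(- \frac{1}{4535}\right) = \frac{3}{4 \left(-23 + 2 \cdot \frac{7}{8}\right)} - \frac{241}{907} = \frac{3}{4 \left(-23 + \frac{7}{4}\right)} - \frac{241}{907} = \frac{3}{4 \left(- \frac{85}{4}\right)} - \frac{241}{907} = \frac{3}{4} \left(- \frac{4}{85}\right) - \frac{241}{907} = - \frac{3}{85} - \frac{241}{907} = - \frac{23206}{77095}$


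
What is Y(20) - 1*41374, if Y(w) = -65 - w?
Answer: -41459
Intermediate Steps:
Y(20) - 1*41374 = (-65 - 1*20) - 1*41374 = (-65 - 20) - 41374 = -85 - 41374 = -41459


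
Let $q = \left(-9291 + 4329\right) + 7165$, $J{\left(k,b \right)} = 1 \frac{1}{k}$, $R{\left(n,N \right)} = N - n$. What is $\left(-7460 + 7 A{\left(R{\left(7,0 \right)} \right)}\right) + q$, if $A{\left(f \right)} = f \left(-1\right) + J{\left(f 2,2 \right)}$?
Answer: $- \frac{10417}{2} \approx -5208.5$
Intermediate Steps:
$J{\left(k,b \right)} = \frac{1}{k}$
$q = 2203$ ($q = -4962 + 7165 = 2203$)
$A{\left(f \right)} = \frac{1}{2 f} - f$ ($A{\left(f \right)} = f \left(-1\right) + \frac{1}{f 2} = - f + \frac{1}{2 f} = \frac{1}{2 f} - f$)
$\left(-7460 + 7 A{\left(R{\left(7,0 \right)} \right)}\right) + q = \left(-7460 + 7 \left(\frac{1}{2 \left(0 - 7\right)} - \left(0 - 7\right)\right)\right) + 2203 = \left(-7460 + 7 \left(\frac{1}{2 \left(-7\right)} - -7\right)\right) + 2203 = \left(-7460 + 7 \left(\frac{1}{2} \left(- \frac{1}{7}\right) + 7\right)\right) + 2203 = \left(-7460 + 7 \left(- \frac{1}{14} + 7\right)\right) + 2203 = \left(-7460 + 7 \cdot \frac{97}{14}\right) + 2203 = \left(-7460 + \frac{97}{2}\right) + 2203 = - \frac{14823}{2} + 2203 = - \frac{10417}{2}$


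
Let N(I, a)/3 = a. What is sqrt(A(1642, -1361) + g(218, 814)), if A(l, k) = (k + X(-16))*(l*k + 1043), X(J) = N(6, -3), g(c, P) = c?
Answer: 4*sqrt(191262203) ≈ 55319.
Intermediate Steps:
N(I, a) = 3*a
X(J) = -9 (X(J) = 3*(-3) = -9)
A(l, k) = (-9 + k)*(1043 + k*l) (A(l, k) = (k - 9)*(l*k + 1043) = (-9 + k)*(k*l + 1043) = (-9 + k)*(1043 + k*l))
sqrt(A(1642, -1361) + g(218, 814)) = sqrt((-9387 + 1043*(-1361) + 1642*(-1361)**2 - 9*(-1361)*1642) + 218) = sqrt((-9387 - 1419523 + 1642*1852321 + 20112858) + 218) = sqrt((-9387 - 1419523 + 3041511082 + 20112858) + 218) = sqrt(3060195030 + 218) = sqrt(3060195248) = 4*sqrt(191262203)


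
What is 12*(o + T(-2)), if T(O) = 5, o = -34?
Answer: -348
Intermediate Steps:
12*(o + T(-2)) = 12*(-34 + 5) = 12*(-29) = -348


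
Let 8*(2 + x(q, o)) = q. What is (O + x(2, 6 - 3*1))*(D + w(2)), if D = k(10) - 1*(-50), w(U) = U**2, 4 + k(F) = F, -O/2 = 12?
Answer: -1545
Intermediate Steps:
O = -24 (O = -2*12 = -24)
k(F) = -4 + F
x(q, o) = -2 + q/8
D = 56 (D = (-4 + 10) - 1*(-50) = 6 + 50 = 56)
(O + x(2, 6 - 3*1))*(D + w(2)) = (-24 + (-2 + (1/8)*2))*(56 + 2**2) = (-24 + (-2 + 1/4))*(56 + 4) = (-24 - 7/4)*60 = -103/4*60 = -1545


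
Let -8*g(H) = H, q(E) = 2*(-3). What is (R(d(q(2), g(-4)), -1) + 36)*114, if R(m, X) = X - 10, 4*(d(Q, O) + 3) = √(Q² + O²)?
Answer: 2850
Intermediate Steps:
q(E) = -6
g(H) = -H/8
d(Q, O) = -3 + √(O² + Q²)/4 (d(Q, O) = -3 + √(Q² + O²)/4 = -3 + √(O² + Q²)/4)
R(m, X) = -10 + X
(R(d(q(2), g(-4)), -1) + 36)*114 = ((-10 - 1) + 36)*114 = (-11 + 36)*114 = 25*114 = 2850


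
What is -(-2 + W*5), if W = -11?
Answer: 57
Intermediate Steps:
-(-2 + W*5) = -(-2 - 11*5) = -(-2 - 55) = -1*(-57) = 57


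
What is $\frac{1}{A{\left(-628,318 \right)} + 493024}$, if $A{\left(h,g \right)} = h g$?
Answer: $\frac{1}{293320} \approx 3.4092 \cdot 10^{-6}$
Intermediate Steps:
$A{\left(h,g \right)} = g h$
$\frac{1}{A{\left(-628,318 \right)} + 493024} = \frac{1}{318 \left(-628\right) + 493024} = \frac{1}{-199704 + 493024} = \frac{1}{293320}$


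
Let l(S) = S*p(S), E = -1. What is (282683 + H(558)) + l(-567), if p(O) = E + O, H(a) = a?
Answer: 605297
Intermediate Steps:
p(O) = -1 + O
l(S) = S*(-1 + S)
(282683 + H(558)) + l(-567) = (282683 + 558) - 567*(-1 - 567) = 283241 - 567*(-568) = 283241 + 322056 = 605297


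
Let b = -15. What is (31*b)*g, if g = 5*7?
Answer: -16275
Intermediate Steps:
g = 35
(31*b)*g = (31*(-15))*35 = -465*35 = -16275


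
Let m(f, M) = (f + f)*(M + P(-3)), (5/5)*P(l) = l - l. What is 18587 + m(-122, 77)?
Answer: -201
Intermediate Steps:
P(l) = 0 (P(l) = l - l = 0)
m(f, M) = 2*M*f (m(f, M) = (f + f)*(M + 0) = (2*f)*M = 2*M*f)
18587 + m(-122, 77) = 18587 + 2*77*(-122) = 18587 - 18788 = -201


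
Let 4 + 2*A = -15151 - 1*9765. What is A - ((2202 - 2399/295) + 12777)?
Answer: -8092106/295 ≈ -27431.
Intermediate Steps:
A = -12460 (A = -2 + (-15151 - 1*9765)/2 = -2 + (-15151 - 9765)/2 = -2 + (½)*(-24916) = -2 - 12458 = -12460)
A - ((2202 - 2399/295) + 12777) = -12460 - ((2202 - 2399/295) + 12777) = -12460 - (647191/295 + 12777) = -12460 - 1*4416406/295 = -12460 - 4416406/295 = -8092106/295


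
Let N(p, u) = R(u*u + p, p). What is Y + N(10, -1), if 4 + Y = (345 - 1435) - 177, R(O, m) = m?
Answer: -1261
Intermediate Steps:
N(p, u) = p
Y = -1271 (Y = -4 + ((345 - 1435) - 177) = -4 + (-1090 - 177) = -4 - 1267 = -1271)
Y + N(10, -1) = -1271 + 10 = -1261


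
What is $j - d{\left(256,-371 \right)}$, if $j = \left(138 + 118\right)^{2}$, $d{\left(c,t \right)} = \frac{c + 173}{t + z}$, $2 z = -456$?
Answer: $\frac{39256493}{599} \approx 65537.0$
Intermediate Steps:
$z = -228$ ($z = \frac{1}{2} \left(-456\right) = -228$)
$d{\left(c,t \right)} = \frac{173 + c}{-228 + t}$ ($d{\left(c,t \right)} = \frac{c + 173}{t - 228} = \frac{173 + c}{-228 + t}$)
$j = 65536$ ($j = 256^{2} = 65536$)
$j - d{\left(256,-371 \right)} = 65536 - \frac{173 + 256}{-228 - 371} = 65536 - \frac{1}{-599} \cdot 429 = 65536 - \left(- \frac{1}{599}\right) 429 = 65536 - - \frac{429}{599} = 65536 + \frac{429}{599} = \frac{39256493}{599}$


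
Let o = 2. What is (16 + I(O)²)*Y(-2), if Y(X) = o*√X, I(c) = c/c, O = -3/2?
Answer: 34*I*√2 ≈ 48.083*I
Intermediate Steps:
O = -3/2 (O = -3*½ = -3/2 ≈ -1.5000)
I(c) = 1
Y(X) = 2*√X
(16 + I(O)²)*Y(-2) = (16 + 1²)*(2*√(-2)) = (16 + 1)*(2*(I*√2)) = 17*(2*I*√2) = 34*I*√2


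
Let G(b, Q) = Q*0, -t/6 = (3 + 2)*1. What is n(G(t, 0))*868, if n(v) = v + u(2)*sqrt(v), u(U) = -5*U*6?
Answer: 0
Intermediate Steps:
t = -30 (t = -6*(3 + 2) = -30 ≈ -30.000)
u(U) = -30*U
G(b, Q) = 0
n(v) = v - 60*sqrt(v) (n(v) = v + (-30*2)*sqrt(v) = v - 60*sqrt(v))
n(G(t, 0))*868 = (0 - 60*sqrt(0))*868 = (0 - 60*0)*868 = (0 + 0)*868 = 0*868 = 0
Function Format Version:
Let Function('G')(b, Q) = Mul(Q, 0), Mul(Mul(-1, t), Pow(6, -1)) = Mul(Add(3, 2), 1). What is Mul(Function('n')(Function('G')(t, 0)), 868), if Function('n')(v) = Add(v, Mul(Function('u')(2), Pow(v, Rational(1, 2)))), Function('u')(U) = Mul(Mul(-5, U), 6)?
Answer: 0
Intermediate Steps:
t = -30 (t = Mul(-6, Mul(Add(3, 2), 1)) = Mul(-6, Mul(5, 1)) = Mul(-6, 5) = -30)
Function('u')(U) = Mul(-30, U)
Function('G')(b, Q) = 0
Function('n')(v) = Add(v, Mul(-60, Pow(v, Rational(1, 2)))) (Function('n')(v) = Add(v, Mul(Mul(-30, 2), Pow(v, Rational(1, 2)))) = Add(v, Mul(-60, Pow(v, Rational(1, 2)))))
Mul(Function('n')(Function('G')(t, 0)), 868) = Mul(Add(0, Mul(-60, Pow(0, Rational(1, 2)))), 868) = Mul(Add(0, Mul(-60, 0)), 868) = Mul(Add(0, 0), 868) = Mul(0, 868) = 0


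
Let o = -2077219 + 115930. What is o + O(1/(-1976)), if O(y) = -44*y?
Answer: -968876755/494 ≈ -1.9613e+6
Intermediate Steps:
o = -1961289
o + O(1/(-1976)) = -1961289 - 44/(-1976) = -1961289 - 44*(-1/1976) = -1961289 + 11/494 = -968876755/494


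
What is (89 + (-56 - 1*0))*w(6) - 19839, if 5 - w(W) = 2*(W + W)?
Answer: -20466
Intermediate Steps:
w(W) = 5 - 4*W (w(W) = 5 - 2*(W + W) = 5 - 2*2*W = 5 - 4*W)
(89 + (-56 - 1*0))*w(6) - 19839 = (89 + (-56 - 1*0))*(5 - 4*6) - 19839 = (89 + (-56 + 0))*(5 - 24) - 19839 = (89 - 56)*(-19) - 19839 = 33*(-19) - 19839 = -627 - 19839 = -20466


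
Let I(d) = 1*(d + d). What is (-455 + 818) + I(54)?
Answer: 471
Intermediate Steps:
I(d) = 2*d (I(d) = 1*(2*d) = 2*d)
(-455 + 818) + I(54) = (-455 + 818) + 2*54 = 363 + 108 = 471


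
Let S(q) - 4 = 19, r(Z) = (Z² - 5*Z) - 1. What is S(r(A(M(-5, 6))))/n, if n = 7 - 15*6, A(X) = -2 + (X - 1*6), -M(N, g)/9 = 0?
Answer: -23/83 ≈ -0.27711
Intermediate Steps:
M(N, g) = 0 (M(N, g) = -9*0 = 0)
A(X) = -8 + X (A(X) = -2 + (X - 6) = -2 + (-6 + X) = -8 + X)
r(Z) = -1 + Z² - 5*Z
S(q) = 23 (S(q) = 4 + 19 = 23)
n = -83 (n = 7 - 90 = -83)
S(r(A(M(-5, 6))))/n = 23/(-83) = 23*(-1/83) = -23/83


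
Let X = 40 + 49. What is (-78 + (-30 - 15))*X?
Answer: -10947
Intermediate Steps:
X = 89
(-78 + (-30 - 15))*X = (-78 + (-30 - 15))*89 = (-78 - 45)*89 = -123*89 = -10947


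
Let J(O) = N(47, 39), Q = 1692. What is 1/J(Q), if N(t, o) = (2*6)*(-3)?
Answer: -1/36 ≈ -0.027778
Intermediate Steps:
N(t, o) = -36 (N(t, o) = 12*(-3) = -36)
J(O) = -36
1/J(Q) = 1/(-36) = -1/36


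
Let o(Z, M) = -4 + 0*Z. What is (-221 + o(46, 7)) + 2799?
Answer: 2574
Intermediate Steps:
o(Z, M) = -4 (o(Z, M) = -4 + 0 = -4)
(-221 + o(46, 7)) + 2799 = (-221 - 4) + 2799 = -225 + 2799 = 2574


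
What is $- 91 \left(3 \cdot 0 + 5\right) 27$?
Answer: $-12285$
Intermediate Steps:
$- 91 \left(3 \cdot 0 + 5\right) 27 = - 91 \left(0 + 5\right) 27 = \left(-91\right) 5 \cdot 27 = \left(-455\right) 27 = -12285$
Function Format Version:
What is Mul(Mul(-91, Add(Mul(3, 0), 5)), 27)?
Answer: -12285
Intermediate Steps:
Mul(Mul(-91, Add(Mul(3, 0), 5)), 27) = Mul(Mul(-91, Add(0, 5)), 27) = Mul(Mul(-91, 5), 27) = Mul(-455, 27) = -12285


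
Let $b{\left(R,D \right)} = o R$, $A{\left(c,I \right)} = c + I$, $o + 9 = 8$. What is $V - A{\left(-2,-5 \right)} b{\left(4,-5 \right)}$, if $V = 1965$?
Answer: $1937$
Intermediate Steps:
$o = -1$ ($o = -9 + 8 = -1$)
$A{\left(c,I \right)} = I + c$
$b{\left(R,D \right)} = - R$
$V - A{\left(-2,-5 \right)} b{\left(4,-5 \right)} = 1965 - \left(-5 - 2\right) \left(\left(-1\right) 4\right) = 1965 - \left(-7\right) \left(-4\right) = 1965 - 28 = 1937$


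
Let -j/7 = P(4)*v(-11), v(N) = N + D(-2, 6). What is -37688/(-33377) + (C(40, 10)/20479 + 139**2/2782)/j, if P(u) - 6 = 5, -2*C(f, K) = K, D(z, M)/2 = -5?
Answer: 3485200106453761/3074844730960002 ≈ 1.1335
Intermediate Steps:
D(z, M) = -10 (D(z, M) = 2*(-5) = -10)
C(f, K) = -K/2
P(u) = 11 (P(u) = 6 + 5 = 11)
v(N) = -10 + N (v(N) = N - 10 = -10 + N)
j = 1617 (j = -77*(-10 - 11) = -77*(-21) = -7*(-231) = 1617)
-37688/(-33377) + (C(40, 10)/20479 + 139**2/2782)/j = -37688/(-33377) + (-1/2*10/20479 + 139**2/2782)/1617 = -37688*(-1/33377) + (-5*1/20479 + 19321*(1/2782))*(1/1617) = 37688/33377 + (-5/20479 + 19321/2782)*(1/1617) = 37688/33377 + (395660849/56972578)*(1/1617) = 37688/33377 + 395660849/92124658626 = 3485200106453761/3074844730960002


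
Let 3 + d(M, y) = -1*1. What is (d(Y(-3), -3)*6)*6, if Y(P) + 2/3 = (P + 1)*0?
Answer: -144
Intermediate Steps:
Y(P) = -⅔ (Y(P) = -⅔ + (P + 1)*0 = -⅔ + (1 + P)*0 = -⅔ + 0 = -⅔)
d(M, y) = -4 (d(M, y) = -3 - 1*1 = -3 - 1 = -4)
(d(Y(-3), -3)*6)*6 = -4*6*6 = -24*6 = -144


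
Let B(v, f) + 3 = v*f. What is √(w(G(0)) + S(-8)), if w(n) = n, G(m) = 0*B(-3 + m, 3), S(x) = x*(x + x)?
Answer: 8*√2 ≈ 11.314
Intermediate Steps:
B(v, f) = -3 + f*v (B(v, f) = -3 + v*f = -3 + f*v)
S(x) = 2*x² (S(x) = x*(2*x) = 2*x²)
G(m) = 0 (G(m) = 0*(-3 + 3*(-3 + m)) = 0*(-3 + (-9 + 3*m)) = 0*(-12 + 3*m) = 0)
√(w(G(0)) + S(-8)) = √(0 + 2*(-8)²) = √(0 + 2*64) = √(0 + 128) = √128 = 8*√2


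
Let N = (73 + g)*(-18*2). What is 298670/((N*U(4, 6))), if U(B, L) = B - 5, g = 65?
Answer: 149335/2484 ≈ 60.119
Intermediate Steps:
N = -4968 (N = (73 + 65)*(-18*2) = 138*(-36) = -4968)
U(B, L) = -5 + B
298670/((N*U(4, 6))) = 298670/((-4968*(-5 + 4))) = 298670/((-4968*(-1))) = 298670/4968 = 298670*(1/4968) = 149335/2484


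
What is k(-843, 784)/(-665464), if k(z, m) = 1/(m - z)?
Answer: -1/1082709928 ≈ -9.2361e-10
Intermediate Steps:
k(-843, 784)/(-665464) = 1/((784 - 1*(-843))*(-665464)) = -1/665464/(784 + 843) = -1/665464/1627 = (1/1627)*(-1/665464) = -1/1082709928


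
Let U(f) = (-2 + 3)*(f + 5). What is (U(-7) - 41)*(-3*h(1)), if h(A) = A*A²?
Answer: 129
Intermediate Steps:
h(A) = A³
U(f) = 5 + f (U(f) = 1*(5 + f) = 5 + f)
(U(-7) - 41)*(-3*h(1)) = ((5 - 7) - 41)*(-3*1³) = (-2 - 41)*(-3*1) = -43*(-3) = 129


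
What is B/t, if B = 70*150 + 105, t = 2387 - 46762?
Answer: -2121/8875 ≈ -0.23899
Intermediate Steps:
t = -44375
B = 10605 (B = 10500 + 105 = 10605)
B/t = 10605/(-44375) = 10605*(-1/44375) = -2121/8875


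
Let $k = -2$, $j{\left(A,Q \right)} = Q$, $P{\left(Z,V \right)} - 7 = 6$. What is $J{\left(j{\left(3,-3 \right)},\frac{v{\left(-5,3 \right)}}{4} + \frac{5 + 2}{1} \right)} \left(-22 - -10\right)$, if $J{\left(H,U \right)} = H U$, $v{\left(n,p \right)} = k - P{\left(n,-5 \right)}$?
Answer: $117$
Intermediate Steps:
$P{\left(Z,V \right)} = 13$ ($P{\left(Z,V \right)} = 7 + 6 = 13$)
$v{\left(n,p \right)} = -15$ ($v{\left(n,p \right)} = -2 - 13 = -15$)
$J{\left(j{\left(3,-3 \right)},\frac{v{\left(-5,3 \right)}}{4} + \frac{5 + 2}{1} \right)} \left(-22 - -10\right) = - 3 \left(- \frac{15}{4} + \frac{5 + 2}{1}\right) \left(-22 - -10\right) = - 3 \left(\left(-15\right) \frac{1}{4} + 7 \cdot 1\right) \left(-22 + 10\right) = - 3 \left(- \frac{15}{4} + 7\right) \left(-12\right) = \left(-3\right) \frac{13}{4} \left(-12\right) = \left(- \frac{39}{4}\right) \left(-12\right) = 117$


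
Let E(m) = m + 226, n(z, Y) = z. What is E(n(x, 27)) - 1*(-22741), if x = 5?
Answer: 22972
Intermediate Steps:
E(m) = 226 + m
E(n(x, 27)) - 1*(-22741) = (226 + 5) - 1*(-22741) = 231 + 22741 = 22972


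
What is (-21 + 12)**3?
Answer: -729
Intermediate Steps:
(-21 + 12)**3 = (-9)**3 = -729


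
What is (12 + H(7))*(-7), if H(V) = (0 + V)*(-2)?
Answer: 14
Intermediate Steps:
H(V) = -2*V (H(V) = V*(-2) = -2*V)
(12 + H(7))*(-7) = (12 - 2*7)*(-7) = (12 - 14)*(-7) = -2*(-7) = 14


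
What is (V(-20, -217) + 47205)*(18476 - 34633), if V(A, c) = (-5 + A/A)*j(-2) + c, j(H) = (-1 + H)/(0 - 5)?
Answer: -3795731696/5 ≈ -7.5915e+8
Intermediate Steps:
j(H) = ⅕ - H/5 (j(H) = (-1 + H)/(-5) = (-1 + H)*(-⅕) = ⅕ - H/5)
V(A, c) = -12/5 + c (V(A, c) = (-5 + A/A)*(⅕ - ⅕*(-2)) + c = (-5 + 1)*(⅕ + ⅖) + c = -4*⅗ + c = -12/5 + c)
(V(-20, -217) + 47205)*(18476 - 34633) = ((-12/5 - 217) + 47205)*(18476 - 34633) = (-1097/5 + 47205)*(-16157) = (234928/5)*(-16157) = -3795731696/5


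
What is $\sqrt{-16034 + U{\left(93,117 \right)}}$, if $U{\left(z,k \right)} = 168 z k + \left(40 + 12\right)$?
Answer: $\sqrt{1812026} \approx 1346.1$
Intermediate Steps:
$U{\left(z,k \right)} = 52 + 168 k z$ ($U{\left(z,k \right)} = 168 k z + 52 = 52 + 168 k z$)
$\sqrt{-16034 + U{\left(93,117 \right)}} = \sqrt{-16034 + \left(52 + 168 \cdot 117 \cdot 93\right)} = \sqrt{-16034 + \left(52 + 1828008\right)} = \sqrt{-16034 + 1828060} = \sqrt{1812026}$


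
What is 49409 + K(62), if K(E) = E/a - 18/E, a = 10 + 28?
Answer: 29102691/589 ≈ 49410.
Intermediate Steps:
a = 38
K(E) = -18/E + E/38 (K(E) = E/38 - 18/E = -18/E + E/38)
49409 + K(62) = 49409 + (-18/62 + (1/38)*62) = 49409 + (-18*1/62 + 31/19) = 49409 + (-9/31 + 31/19) = 49409 + 790/589 = 29102691/589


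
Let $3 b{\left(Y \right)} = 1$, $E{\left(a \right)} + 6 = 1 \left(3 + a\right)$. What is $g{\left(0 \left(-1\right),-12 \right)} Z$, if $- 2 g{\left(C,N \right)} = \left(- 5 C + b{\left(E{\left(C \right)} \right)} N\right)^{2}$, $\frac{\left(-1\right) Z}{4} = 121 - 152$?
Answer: $-992$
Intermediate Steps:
$E{\left(a \right)} = -3 + a$ ($E{\left(a \right)} = -6 + 1 \left(3 + a\right) = -6 + \left(3 + a\right) = -3 + a$)
$b{\left(Y \right)} = \frac{1}{3}$ ($b{\left(Y \right)} = \frac{1}{3} \cdot 1 = \frac{1}{3}$)
$Z = 124$ ($Z = - 4 \left(121 - 152\right) = \left(-4\right) \left(-31\right) = 124$)
$g{\left(C,N \right)} = - \frac{\left(- 5 C + \frac{N}{3}\right)^{2}}{2}$
$g{\left(0 \left(-1\right),-12 \right)} Z = - \frac{\left(\left(-1\right) \left(-12\right) + 15 \cdot 0 \left(-1\right)\right)^{2}}{18} \cdot 124 = - \frac{\left(12 + 15 \cdot 0\right)^{2}}{18} \cdot 124 = - \frac{\left(12 + 0\right)^{2}}{18} \cdot 124 = - \frac{12^{2}}{18} \cdot 124 = \left(- \frac{1}{18}\right) 144 \cdot 124 = \left(-8\right) 124 = -992$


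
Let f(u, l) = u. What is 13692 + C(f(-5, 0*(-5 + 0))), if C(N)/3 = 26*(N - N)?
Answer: 13692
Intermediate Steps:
C(N) = 0 (C(N) = 3*(26*(N - N)) = 3*(26*0) = 3*0 = 0)
13692 + C(f(-5, 0*(-5 + 0))) = 13692 + 0 = 13692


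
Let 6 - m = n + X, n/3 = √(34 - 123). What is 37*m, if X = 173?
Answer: -6179 - 111*I*√89 ≈ -6179.0 - 1047.2*I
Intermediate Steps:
n = 3*I*√89 (n = 3*√(34 - 123) = 3*√(-89) = 3*(I*√89) = 3*I*√89 ≈ 28.302*I)
m = -167 - 3*I*√89 (m = 6 - (3*I*√89 + 173) = 6 - (173 + 3*I*√89) = 6 + (-173 - 3*I*√89) = -167 - 3*I*√89 ≈ -167.0 - 28.302*I)
37*m = 37*(-167 - 3*I*√89) = -6179 - 111*I*√89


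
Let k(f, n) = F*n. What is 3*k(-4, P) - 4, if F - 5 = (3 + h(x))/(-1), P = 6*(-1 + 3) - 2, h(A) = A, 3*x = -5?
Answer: 106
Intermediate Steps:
x = -5/3 (x = (⅓)*(-5) = -5/3 ≈ -1.6667)
P = 10 (P = 6*2 - 2 = 12 - 2 = 10)
F = 11/3 (F = 5 + (3 - 5/3)/(-1) = 5 + (4/3)*(-1) = 5 - 4/3 = 11/3 ≈ 3.6667)
k(f, n) = 11*n/3
3*k(-4, P) - 4 = 3*((11/3)*10) - 4 = 3*(110/3) - 4 = 110 - 4 = 106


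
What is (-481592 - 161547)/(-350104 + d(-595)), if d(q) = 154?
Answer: 643139/349950 ≈ 1.8378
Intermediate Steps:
(-481592 - 161547)/(-350104 + d(-595)) = (-481592 - 161547)/(-350104 + 154) = -643139/(-349950) = -643139*(-1/349950) = 643139/349950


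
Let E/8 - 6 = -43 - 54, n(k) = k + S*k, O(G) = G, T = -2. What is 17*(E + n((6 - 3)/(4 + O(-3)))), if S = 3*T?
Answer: -12631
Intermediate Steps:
S = -6 (S = 3*(-2) = -6)
n(k) = -5*k (n(k) = k - 6*k = -5*k)
E = -728 (E = 48 + 8*(-43 - 54) = 48 + 8*(-97) = 48 - 776 = -728)
17*(E + n((6 - 3)/(4 + O(-3)))) = 17*(-728 - 5*(6 - 3)/(4 - 3)) = 17*(-728 - 15/1) = 17*(-728 - 15) = 17*(-743) = -12631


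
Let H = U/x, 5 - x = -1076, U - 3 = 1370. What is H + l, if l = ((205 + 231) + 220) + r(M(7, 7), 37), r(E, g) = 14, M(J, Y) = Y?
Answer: 725643/1081 ≈ 671.27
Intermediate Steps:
U = 1373 (U = 3 + 1370 = 1373)
x = 1081 (x = 5 - 1*(-1076) = 5 + 1076 = 1081)
H = 1373/1081 ≈ 1.2701
l = 670 (l = ((205 + 231) + 220) + 14 = (436 + 220) + 14 = 656 + 14 = 670)
H + l = 1373/1081 + 670 = 725643/1081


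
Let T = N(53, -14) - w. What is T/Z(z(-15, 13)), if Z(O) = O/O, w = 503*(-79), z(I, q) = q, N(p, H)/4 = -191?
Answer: 38973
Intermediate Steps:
N(p, H) = -764 (N(p, H) = 4*(-191) = -764)
w = -39737
Z(O) = 1
T = 38973 (T = -764 - 1*(-39737) = -764 + 39737 = 38973)
T/Z(z(-15, 13)) = 38973/1 = 38973*1 = 38973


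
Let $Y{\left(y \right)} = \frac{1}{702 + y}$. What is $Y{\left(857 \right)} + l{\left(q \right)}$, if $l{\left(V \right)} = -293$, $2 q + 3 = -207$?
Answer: $- \frac{456786}{1559} \approx -293.0$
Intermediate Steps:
$q = -105$ ($q = - \frac{3}{2} + \frac{1}{2} \left(-207\right) = - \frac{3}{2} - \frac{207}{2} = -105$)
$Y{\left(857 \right)} + l{\left(q \right)} = \frac{1}{702 + 857} - 293 = \frac{1}{1559} - 293 = - \frac{456786}{1559}$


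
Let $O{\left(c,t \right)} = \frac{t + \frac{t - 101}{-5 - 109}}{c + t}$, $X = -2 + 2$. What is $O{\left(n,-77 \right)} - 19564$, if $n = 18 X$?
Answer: $- \frac{85862096}{4389} \approx -19563.0$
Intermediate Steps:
$X = 0$
$n = 0$ ($n = 18 \cdot 0 = 0$)
$O{\left(c,t \right)} = \frac{\frac{101}{114} + \frac{113 t}{114}}{c + t}$ ($O{\left(c,t \right)} = \frac{t + \frac{-101 + t}{-114}}{c + t} = \frac{t + \left(-101 + t\right) \left(- \frac{1}{114}\right)}{c + t} = \frac{t - \left(- \frac{101}{114} + \frac{t}{114}\right)}{c + t} = \frac{\frac{101}{114} + \frac{113 t}{114}}{c + t}$)
$O{\left(n,-77 \right)} - 19564 = \frac{101 + 113 \left(-77\right)}{114 \left(0 - 77\right)} - 19564 = \frac{101 - 8701}{114 \left(-77\right)} - 19564 = \frac{1}{114} \left(- \frac{1}{77}\right) \left(-8600\right) - 19564 = \frac{4300}{4389} - 19564 = - \frac{85862096}{4389}$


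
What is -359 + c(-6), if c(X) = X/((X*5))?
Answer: -1794/5 ≈ -358.80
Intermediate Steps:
c(X) = ⅕ (c(X) = X/((5*X)) = X*(1/(5*X)) = ⅕)
-359 + c(-6) = -359 + ⅕ = -1794/5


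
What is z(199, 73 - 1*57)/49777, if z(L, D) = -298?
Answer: -298/49777 ≈ -0.0059867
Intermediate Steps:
z(199, 73 - 1*57)/49777 = -298/49777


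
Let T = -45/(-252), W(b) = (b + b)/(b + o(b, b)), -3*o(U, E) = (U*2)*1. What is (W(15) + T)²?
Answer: 29929/784 ≈ 38.175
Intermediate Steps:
o(U, E) = -2*U/3 (o(U, E) = -U*2/3 = -2*U/3)
W(b) = 6 (W(b) = (b + b)/(b - 2*b/3) = (2*b)/((b/3)) = (2*b)*(3/b) = 6)
T = 5/28 (T = -45*(-1/252) = 5/28 ≈ 0.17857)
(W(15) + T)² = (6 + 5/28)² = (173/28)² = 29929/784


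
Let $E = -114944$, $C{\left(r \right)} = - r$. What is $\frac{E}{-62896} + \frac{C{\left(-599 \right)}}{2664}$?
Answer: $\frac{21492845}{10472184} \approx 2.0524$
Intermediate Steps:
$\frac{E}{-62896} + \frac{C{\left(-599 \right)}}{2664} = - \frac{114944}{-62896} + \frac{\left(-1\right) \left(-599\right)}{2664} = \left(-114944\right) \left(- \frac{1}{62896}\right) + 599 \cdot \frac{1}{2664} = \frac{7184}{3931} + \frac{599}{2664} = \frac{21492845}{10472184}$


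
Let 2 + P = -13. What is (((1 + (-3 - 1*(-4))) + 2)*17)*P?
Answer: -1020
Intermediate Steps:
P = -15 (P = -2 - 13 = -15)
(((1 + (-3 - 1*(-4))) + 2)*17)*P = (((1 + (-3 - 1*(-4))) + 2)*17)*(-15) = (((1 + (-3 + 4)) + 2)*17)*(-15) = (((1 + 1) + 2)*17)*(-15) = ((2 + 2)*17)*(-15) = (4*17)*(-15) = 68*(-15) = -1020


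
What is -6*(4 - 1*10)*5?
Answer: 180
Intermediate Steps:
-6*(4 - 1*10)*5 = -6*(4 - 10)*5 = -6*(-6)*5 = 36*5 = 180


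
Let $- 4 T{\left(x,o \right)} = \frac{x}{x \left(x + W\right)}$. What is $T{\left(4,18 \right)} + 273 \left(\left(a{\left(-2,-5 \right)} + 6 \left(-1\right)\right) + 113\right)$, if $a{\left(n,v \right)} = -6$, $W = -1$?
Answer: $\frac{330875}{12} \approx 27573.0$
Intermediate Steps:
$T{\left(x,o \right)} = - \frac{1}{4 \left(-1 + x\right)}$ ($T{\left(x,o \right)} = - \frac{x \frac{1}{x \left(x - 1\right)}}{4} = - \frac{x \frac{1}{x \left(-1 + x\right)}}{4} = - \frac{1}{4 \left(-1 + x\right)}$)
$T{\left(4,18 \right)} + 273 \left(\left(a{\left(-2,-5 \right)} + 6 \left(-1\right)\right) + 113\right) = - \frac{1}{-4 + 4 \cdot 4} + 273 \left(\left(-6 + 6 \left(-1\right)\right) + 113\right) = - \frac{1}{-4 + 16} + 273 \left(\left(-6 - 6\right) + 113\right) = - \frac{1}{12} + 273 \left(-12 + 113\right) = \left(-1\right) \frac{1}{12} + 273 \cdot 101 = - \frac{1}{12} + 27573 = \frac{330875}{12}$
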